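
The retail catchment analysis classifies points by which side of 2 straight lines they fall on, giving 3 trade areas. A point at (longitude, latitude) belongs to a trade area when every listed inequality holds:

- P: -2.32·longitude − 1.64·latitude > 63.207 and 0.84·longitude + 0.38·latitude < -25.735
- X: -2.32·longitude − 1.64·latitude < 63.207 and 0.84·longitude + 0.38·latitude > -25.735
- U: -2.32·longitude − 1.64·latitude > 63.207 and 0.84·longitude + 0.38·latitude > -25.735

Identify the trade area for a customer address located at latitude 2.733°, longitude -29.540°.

-2.32·-29.540 − 1.64·2.733 = 64.051, which is > 63.207
0.84·-29.540 + 0.38·2.733 = -23.775, which is > -25.735
This sign pattern matches U.

U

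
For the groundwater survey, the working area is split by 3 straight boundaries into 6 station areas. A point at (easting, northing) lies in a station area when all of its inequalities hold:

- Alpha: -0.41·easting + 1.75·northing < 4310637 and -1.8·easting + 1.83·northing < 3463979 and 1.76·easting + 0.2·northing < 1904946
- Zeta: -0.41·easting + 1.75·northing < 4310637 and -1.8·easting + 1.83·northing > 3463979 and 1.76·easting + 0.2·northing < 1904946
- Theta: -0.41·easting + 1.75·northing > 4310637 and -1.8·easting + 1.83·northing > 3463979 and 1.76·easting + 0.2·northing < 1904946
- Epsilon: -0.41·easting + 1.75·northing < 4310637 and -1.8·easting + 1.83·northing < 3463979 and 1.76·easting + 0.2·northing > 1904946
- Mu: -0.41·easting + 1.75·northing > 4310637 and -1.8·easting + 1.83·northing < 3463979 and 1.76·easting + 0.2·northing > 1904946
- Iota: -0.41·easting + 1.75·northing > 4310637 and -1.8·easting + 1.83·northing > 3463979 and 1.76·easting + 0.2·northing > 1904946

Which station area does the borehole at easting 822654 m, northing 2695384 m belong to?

Mu

-0.41·822654 + 1.75·2695384 = 4379633.860, which is > 4310637
-1.8·822654 + 1.83·2695384 = 3451775.520, which is < 3463979
1.76·822654 + 0.2·2695384 = 1986947.840, which is > 1904946
This sign pattern matches Mu.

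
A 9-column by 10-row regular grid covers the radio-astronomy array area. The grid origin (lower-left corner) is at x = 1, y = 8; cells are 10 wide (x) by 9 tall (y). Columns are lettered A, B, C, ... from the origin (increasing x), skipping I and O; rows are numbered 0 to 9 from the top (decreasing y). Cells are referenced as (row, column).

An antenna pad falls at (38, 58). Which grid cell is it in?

(4, D)

Column index: ⌊(38 − 1) / 10⌋ = ⌊3.700⌋ = 3 → column D
Row offset from origin: ⌊(58 − 8) / 9⌋ = ⌊5.556⌋ = 5 → row 4 (counted from top)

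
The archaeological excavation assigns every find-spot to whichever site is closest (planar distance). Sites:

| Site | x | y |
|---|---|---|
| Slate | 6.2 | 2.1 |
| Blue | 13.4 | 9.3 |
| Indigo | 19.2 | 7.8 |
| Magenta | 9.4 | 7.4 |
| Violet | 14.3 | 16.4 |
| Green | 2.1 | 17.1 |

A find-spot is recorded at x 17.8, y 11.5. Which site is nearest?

Indigo

Squared distances to each site:
Slate: 222.920; Blue: 24.200; Indigo: 15.650; Magenta: 87.370; Violet: 36.260; Green: 277.850.
Minimum at Indigo.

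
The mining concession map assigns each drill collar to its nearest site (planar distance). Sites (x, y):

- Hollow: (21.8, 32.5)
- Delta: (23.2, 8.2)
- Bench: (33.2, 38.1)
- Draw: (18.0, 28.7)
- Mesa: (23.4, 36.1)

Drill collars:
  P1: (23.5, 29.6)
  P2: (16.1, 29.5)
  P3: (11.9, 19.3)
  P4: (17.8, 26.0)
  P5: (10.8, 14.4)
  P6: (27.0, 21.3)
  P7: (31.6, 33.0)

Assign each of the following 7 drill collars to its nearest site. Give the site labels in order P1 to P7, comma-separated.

P1 → Hollow (d²=11.30)
P2 → Draw (d²=4.25)
P3 → Draw (d²=125.57)
P4 → Draw (d²=7.33)
P5 → Delta (d²=192.20)
P6 → Draw (d²=135.76)
P7 → Bench (d²=28.57)

Hollow, Draw, Draw, Draw, Delta, Draw, Bench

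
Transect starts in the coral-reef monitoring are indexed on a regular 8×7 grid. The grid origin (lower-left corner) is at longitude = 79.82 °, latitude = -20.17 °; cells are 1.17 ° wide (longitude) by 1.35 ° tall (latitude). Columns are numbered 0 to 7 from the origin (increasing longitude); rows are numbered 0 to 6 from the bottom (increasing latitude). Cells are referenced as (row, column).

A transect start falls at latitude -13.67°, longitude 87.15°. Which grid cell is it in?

(4, 6)

Column index: ⌊(87.15 − 79.82) / 1.17⌋ = ⌊6.265⌋ = 6
Row offset from origin: ⌊(-13.67 − -20.17) / 1.35⌋ = ⌊4.815⌋ = 4 → row 4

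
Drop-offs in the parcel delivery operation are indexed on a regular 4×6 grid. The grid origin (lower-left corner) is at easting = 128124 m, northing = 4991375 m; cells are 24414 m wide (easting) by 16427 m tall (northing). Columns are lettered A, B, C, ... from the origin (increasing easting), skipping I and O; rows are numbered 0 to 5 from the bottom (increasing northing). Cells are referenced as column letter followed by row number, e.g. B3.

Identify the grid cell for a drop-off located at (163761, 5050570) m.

B3

Column index: ⌊(163761 − 128124) / 24414⌋ = ⌊1.460⌋ = 1 → column B
Row offset from origin: ⌊(5050570 − 4991375) / 16427⌋ = ⌊3.604⌋ = 3 → row 3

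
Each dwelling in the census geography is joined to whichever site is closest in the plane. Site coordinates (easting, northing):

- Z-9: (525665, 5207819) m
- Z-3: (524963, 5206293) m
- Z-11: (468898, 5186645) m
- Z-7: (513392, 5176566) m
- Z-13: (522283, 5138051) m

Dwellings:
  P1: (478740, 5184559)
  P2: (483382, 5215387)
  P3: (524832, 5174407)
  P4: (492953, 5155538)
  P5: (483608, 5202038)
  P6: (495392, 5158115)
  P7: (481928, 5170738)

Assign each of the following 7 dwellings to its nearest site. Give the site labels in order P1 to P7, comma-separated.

P1 → Z-11 (d²=101216360.00)
P2 → Z-11 (d²=1035888820.00)
P3 → Z-7 (d²=135534881.00)
P4 → Z-7 (d²=859929505.00)
P5 → Z-11 (d²=453328549.00)
P6 → Z-7 (d²=664439401.00)
P7 → Z-11 (d²=422813549.00)

Z-11, Z-11, Z-7, Z-7, Z-11, Z-7, Z-11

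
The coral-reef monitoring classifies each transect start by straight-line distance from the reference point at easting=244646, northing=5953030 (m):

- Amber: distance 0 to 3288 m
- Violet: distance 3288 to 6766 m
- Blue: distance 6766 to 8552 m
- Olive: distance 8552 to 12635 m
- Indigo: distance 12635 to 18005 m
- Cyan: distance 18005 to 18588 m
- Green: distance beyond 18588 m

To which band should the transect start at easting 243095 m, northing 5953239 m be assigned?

Distance = √((243095−244646)² + (5953239−5953030)²) = √(2405601.000 + 43681.000) = 1565.018 m.
0 ≤ 1565.018 < 3288 → Amber.

Amber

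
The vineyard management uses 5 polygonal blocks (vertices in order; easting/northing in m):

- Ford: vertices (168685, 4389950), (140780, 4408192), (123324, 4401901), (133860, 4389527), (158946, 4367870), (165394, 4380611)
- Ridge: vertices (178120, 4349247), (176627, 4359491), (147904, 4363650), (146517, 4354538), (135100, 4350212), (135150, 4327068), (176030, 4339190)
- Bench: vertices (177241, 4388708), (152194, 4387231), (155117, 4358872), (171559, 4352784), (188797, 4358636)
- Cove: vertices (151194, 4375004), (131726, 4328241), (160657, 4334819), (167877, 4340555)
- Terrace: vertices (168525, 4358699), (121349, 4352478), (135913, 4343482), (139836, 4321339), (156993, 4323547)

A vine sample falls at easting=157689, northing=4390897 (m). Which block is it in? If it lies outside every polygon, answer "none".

Cast a ray rightward from (157689, 4390897). For each polygon, the edges (by vertex number in listed order) whose endpoints lie on opposite sides of northing = 4390897, where each meets that height, and whether that is right or left of the point:
Ford: 1–2 at easting≈167236.4 (right), 3–4 at easting≈132693.5 (left) → 1 crossing.
Ridge: no edge straddles that height → 0 crossings.
Bench: no edge straddles that height → 0 crossings.
Cove: no edge straddles that height → 0 crossings.
Terrace: no edge straddles that height → 0 crossings.
Only Ford has an odd count, so the point is inside Ford.

Ford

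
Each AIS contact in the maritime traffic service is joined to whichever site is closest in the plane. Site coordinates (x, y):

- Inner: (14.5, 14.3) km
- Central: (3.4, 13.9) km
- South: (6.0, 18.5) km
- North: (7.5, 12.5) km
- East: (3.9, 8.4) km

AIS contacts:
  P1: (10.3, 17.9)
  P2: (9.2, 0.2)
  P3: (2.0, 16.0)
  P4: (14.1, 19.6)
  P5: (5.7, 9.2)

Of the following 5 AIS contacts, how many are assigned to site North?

0

P1 → South
P2 → East
P3 → Central
P4 → Inner
P5 → East
0 of the 5 go to North.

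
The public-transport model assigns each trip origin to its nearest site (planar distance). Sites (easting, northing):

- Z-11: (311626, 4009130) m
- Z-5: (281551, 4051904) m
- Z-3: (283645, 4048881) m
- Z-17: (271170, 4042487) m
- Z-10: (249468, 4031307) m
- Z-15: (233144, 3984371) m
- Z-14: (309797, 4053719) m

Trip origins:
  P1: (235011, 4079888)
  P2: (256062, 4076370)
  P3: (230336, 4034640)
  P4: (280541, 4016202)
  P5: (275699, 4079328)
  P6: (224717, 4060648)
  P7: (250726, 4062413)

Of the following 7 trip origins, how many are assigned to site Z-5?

P1 → Z-10
P2 → Z-5
P3 → Z-10
P4 → Z-17
P5 → Z-5
P6 → Z-10
P7 → Z-17
2 of the 7 go to Z-5.

2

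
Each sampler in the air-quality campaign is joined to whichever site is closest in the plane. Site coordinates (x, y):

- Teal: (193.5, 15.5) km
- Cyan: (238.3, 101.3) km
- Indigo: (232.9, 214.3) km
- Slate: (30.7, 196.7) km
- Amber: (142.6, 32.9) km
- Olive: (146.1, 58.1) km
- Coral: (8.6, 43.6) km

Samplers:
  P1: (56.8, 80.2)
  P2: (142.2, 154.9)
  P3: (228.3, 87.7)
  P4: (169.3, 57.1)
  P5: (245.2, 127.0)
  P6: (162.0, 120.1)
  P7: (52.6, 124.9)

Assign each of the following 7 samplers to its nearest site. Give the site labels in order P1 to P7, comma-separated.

P1 → Coral (d²=3662.80)
P2 → Olive (d²=9385.45)
P3 → Cyan (d²=284.96)
P4 → Olive (d²=539.24)
P5 → Cyan (d²=708.10)
P6 → Olive (d²=4096.81)
P7 → Slate (d²=5634.85)

Coral, Olive, Cyan, Olive, Cyan, Olive, Slate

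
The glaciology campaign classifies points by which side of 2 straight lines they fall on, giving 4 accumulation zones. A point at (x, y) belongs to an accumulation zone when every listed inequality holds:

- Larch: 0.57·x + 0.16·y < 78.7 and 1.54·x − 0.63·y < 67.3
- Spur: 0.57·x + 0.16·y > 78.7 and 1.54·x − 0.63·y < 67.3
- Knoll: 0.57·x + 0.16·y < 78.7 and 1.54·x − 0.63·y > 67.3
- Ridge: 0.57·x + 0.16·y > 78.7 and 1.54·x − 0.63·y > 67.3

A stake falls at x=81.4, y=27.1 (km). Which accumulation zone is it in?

0.57·81.4 + 0.16·27.1 = 50.734, which is < 78.7
1.54·81.4 − 0.63·27.1 = 108.283, which is > 67.3
This sign pattern matches Knoll.

Knoll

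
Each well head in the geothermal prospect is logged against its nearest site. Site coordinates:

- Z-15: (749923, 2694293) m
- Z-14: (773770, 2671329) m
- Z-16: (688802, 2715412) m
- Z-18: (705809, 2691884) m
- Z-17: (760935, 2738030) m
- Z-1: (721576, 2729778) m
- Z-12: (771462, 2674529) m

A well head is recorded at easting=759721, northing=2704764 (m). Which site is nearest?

Z-15

Squared distances to each site:
Z-15: 205642645.000; Z-14: 1315273626.000; Z-16: 5142884465.000; Z-18: 3072398144.000; Z-17: 1108100552.000; Z-1: 2080741221.000; Z-12: 1052006306.000.
Minimum at Z-15.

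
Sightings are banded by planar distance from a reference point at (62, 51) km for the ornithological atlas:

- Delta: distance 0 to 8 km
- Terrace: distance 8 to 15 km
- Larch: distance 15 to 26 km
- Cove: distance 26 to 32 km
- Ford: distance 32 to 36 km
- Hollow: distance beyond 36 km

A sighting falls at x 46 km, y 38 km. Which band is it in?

Larch

Distance = √((46−62)² + (38−51)²) = √(256.000 + 169.000) = 20.616 km.
15 ≤ 20.616 < 26 → Larch.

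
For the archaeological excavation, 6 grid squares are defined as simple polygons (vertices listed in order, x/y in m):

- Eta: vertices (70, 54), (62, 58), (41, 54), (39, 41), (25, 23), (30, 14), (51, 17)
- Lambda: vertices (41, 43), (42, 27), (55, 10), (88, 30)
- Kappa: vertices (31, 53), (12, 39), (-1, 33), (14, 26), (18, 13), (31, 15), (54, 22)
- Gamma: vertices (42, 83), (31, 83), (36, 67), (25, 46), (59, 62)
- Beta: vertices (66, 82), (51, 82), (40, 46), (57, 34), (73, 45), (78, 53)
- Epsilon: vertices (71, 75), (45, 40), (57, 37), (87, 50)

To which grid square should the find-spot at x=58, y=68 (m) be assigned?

Beta

Cast a ray rightward from (58, 68). For each polygon, the edges (by vertex number in listed order) whose endpoints lie on opposite sides of y = 68, where each meets that height, and whether that is right or left of the point:
Eta: no edge straddles that height → 0 crossings.
Lambda: no edge straddles that height → 0 crossings.
Kappa: no edge straddles that height → 0 crossings.
Gamma: 2–3 at x≈35.7 (left), 5–1 at x≈54.1 (left) → 0 crossings.
Beta: 2–3 at x≈46.7 (left), 6–1 at x≈71.8 (right) → 1 crossing.
Epsilon: 1–2 at x≈65.8 (right), 4–1 at x≈75.5 (right) → 2 crossings.
Only Beta has an odd count, so the point is inside Beta.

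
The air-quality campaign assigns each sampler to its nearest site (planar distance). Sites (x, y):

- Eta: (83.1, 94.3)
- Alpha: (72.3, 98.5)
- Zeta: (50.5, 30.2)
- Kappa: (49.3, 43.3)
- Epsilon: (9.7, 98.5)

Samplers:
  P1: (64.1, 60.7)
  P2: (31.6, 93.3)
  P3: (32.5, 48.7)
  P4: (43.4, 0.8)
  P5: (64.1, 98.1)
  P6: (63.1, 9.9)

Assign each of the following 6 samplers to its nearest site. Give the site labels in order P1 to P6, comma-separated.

P1 → Kappa (d²=521.80)
P2 → Epsilon (d²=506.65)
P3 → Kappa (d²=311.40)
P4 → Zeta (d²=914.77)
P5 → Alpha (d²=67.40)
P6 → Zeta (d²=570.85)

Kappa, Epsilon, Kappa, Zeta, Alpha, Zeta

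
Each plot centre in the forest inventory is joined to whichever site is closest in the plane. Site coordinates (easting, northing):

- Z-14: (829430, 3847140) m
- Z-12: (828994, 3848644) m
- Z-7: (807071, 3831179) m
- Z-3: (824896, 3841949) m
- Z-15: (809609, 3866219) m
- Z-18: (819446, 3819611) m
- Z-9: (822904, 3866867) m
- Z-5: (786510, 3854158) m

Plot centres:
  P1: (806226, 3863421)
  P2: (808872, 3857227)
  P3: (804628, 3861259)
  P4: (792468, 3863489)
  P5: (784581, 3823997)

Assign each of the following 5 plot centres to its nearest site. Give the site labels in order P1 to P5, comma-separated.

Z-15, Z-15, Z-15, Z-5, Z-7

P1 → Z-15 (d²=19273493.00)
P2 → Z-15 (d²=81399233.00)
P3 → Z-15 (d²=49411961.00)
P4 → Z-5 (d²=122565325.00)
P5 → Z-7 (d²=557381224.00)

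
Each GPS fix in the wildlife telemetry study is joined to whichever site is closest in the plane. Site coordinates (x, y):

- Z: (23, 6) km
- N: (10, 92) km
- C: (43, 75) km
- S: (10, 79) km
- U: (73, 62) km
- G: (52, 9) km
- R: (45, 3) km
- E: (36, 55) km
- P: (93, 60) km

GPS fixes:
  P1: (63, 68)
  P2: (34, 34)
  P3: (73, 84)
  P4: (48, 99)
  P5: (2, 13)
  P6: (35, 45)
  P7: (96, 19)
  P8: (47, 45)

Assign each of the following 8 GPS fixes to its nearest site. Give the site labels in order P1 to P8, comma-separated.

P1 → U (d²=136.00)
P2 → E (d²=445.00)
P3 → U (d²=484.00)
P4 → C (d²=601.00)
P5 → Z (d²=490.00)
P6 → E (d²=101.00)
P7 → P (d²=1690.00)
P8 → E (d²=221.00)

U, E, U, C, Z, E, P, E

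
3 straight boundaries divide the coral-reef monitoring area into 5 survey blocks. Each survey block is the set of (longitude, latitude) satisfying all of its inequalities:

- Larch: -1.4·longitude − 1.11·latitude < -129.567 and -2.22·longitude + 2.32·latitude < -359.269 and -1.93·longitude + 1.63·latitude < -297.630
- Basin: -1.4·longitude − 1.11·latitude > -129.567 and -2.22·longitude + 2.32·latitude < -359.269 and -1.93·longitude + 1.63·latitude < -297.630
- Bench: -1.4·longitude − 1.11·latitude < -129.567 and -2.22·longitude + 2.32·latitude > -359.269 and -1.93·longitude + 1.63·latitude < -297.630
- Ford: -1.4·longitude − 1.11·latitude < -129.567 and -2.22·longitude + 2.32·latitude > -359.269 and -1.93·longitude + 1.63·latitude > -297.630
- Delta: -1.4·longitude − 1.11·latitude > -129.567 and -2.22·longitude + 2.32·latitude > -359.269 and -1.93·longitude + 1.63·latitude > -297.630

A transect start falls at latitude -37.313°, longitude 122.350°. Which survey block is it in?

Ford

-1.4·122.350 − 1.11·-37.313 = -129.873, which is < -129.567
-2.22·122.350 + 2.32·-37.313 = -358.183, which is > -359.269
-1.93·122.350 + 1.63·-37.313 = -296.956, which is > -297.630
This sign pattern matches Ford.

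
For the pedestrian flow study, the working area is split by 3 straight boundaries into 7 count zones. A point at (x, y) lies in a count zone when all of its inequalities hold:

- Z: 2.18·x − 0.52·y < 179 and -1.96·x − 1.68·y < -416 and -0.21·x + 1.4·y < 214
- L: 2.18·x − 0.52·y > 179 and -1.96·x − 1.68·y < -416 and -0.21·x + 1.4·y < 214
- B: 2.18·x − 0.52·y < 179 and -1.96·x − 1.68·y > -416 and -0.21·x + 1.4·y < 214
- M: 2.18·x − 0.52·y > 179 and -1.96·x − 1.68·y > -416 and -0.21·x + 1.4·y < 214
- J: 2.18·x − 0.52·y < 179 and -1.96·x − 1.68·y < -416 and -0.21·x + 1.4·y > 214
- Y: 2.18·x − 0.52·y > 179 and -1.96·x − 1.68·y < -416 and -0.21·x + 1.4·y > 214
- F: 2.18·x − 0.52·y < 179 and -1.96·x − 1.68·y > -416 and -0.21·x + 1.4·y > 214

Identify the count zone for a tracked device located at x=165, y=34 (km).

2.18·165 − 0.52·34 = 342.020, which is > 179
-1.96·165 − 1.68·34 = -380.520, which is > -416
-0.21·165 + 1.4·34 = 12.950, which is < 214
This sign pattern matches M.

M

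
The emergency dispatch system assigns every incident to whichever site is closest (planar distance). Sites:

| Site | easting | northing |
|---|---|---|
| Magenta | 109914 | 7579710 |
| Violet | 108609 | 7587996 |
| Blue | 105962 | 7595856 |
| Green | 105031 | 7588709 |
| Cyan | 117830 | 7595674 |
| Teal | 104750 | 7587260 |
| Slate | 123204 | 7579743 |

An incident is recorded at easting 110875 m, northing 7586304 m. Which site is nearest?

Squared distances to each site:
Magenta: 44404357.000; Violet: 7997620.000; Blue: 115378273.000; Green: 39936361.000; Cyan: 136168925.000; Teal: 38429561.000; Slate: 195050962.000.
Minimum at Violet.

Violet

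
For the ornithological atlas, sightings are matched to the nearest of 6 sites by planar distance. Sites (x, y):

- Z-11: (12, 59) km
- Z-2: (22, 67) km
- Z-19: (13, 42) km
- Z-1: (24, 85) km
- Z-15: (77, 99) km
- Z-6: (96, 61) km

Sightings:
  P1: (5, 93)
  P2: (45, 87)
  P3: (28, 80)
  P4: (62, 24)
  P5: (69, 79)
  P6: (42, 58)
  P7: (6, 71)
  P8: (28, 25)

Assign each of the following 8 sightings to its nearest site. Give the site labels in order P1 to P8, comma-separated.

P1 → Z-1 (d²=425.00)
P2 → Z-1 (d²=445.00)
P3 → Z-1 (d²=41.00)
P4 → Z-6 (d²=2525.00)
P5 → Z-15 (d²=464.00)
P6 → Z-2 (d²=481.00)
P7 → Z-11 (d²=180.00)
P8 → Z-19 (d²=514.00)

Z-1, Z-1, Z-1, Z-6, Z-15, Z-2, Z-11, Z-19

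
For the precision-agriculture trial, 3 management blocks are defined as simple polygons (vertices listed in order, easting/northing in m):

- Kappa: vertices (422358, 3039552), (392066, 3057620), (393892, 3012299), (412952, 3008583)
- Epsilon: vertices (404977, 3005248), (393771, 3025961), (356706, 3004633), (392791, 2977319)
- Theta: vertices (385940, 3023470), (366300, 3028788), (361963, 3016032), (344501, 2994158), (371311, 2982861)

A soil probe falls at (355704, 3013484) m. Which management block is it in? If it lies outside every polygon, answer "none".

Cast a ray rightward from (355704, 3013484). For each polygon, the edges (by vertex number in listed order) whose endpoints lie on opposite sides of northing = 3013484, where each meets that height, and whether that is right or left of the point:
Kappa: 2–3 at easting≈393844.3 (right), 4–1 at easting≈414440.5 (right) → 2 crossings.
Epsilon: 1–2 at easting≈400521.2 (right), 2–3 at easting≈372087.8 (right) → 2 crossings.
Theta: 3–4 at easting≈359928.9 (right), 5–1 at easting≈382342.6 (right) → 2 crossings.
All counts are even, so the point lies outside every listed polygon.

none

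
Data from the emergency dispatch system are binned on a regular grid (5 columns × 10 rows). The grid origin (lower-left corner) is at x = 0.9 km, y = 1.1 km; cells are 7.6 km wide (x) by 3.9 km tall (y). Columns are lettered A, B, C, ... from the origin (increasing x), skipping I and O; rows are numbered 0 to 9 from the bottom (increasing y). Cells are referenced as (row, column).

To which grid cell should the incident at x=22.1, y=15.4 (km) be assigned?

(3, C)

Column index: ⌊(22.1 − 0.9) / 7.6⌋ = ⌊2.789⌋ = 2 → column C
Row offset from origin: ⌊(15.4 − 1.1) / 3.9⌋ = ⌊3.667⌋ = 3 → row 3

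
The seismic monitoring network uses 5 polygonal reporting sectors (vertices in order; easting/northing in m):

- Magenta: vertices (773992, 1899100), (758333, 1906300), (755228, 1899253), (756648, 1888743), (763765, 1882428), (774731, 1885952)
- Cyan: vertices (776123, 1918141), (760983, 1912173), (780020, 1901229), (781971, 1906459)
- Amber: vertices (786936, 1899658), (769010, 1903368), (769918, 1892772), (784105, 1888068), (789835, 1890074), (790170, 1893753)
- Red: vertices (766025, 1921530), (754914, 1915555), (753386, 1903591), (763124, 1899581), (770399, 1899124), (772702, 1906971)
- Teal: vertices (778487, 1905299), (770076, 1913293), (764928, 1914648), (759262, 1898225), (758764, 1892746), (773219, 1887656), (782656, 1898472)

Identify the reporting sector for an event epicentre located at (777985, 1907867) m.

Cast a ray rightward from (777985, 1907867). For each polygon, the edges (by vertex number in listed order) whose endpoints lie on opposite sides of northing = 1907867, where each meets that height, and whether that is right or left of the point:
Magenta: no edge straddles that height → 0 crossings.
Cyan: 2–3 at easting≈768473.3 (left), 4–1 at easting≈781266.2 (right) → 1 crossing.
Amber: no edge straddles that height → 0 crossings.
Red: 2–3 at easting≈753932.1 (left), 6–1 at easting≈772291.1 (left) → 0 crossings.
Teal: 1–2 at easting≈775785.0 (left), 3–4 at easting≈762588.5 (left) → 0 crossings.
Only Cyan has an odd count, so the point is inside Cyan.

Cyan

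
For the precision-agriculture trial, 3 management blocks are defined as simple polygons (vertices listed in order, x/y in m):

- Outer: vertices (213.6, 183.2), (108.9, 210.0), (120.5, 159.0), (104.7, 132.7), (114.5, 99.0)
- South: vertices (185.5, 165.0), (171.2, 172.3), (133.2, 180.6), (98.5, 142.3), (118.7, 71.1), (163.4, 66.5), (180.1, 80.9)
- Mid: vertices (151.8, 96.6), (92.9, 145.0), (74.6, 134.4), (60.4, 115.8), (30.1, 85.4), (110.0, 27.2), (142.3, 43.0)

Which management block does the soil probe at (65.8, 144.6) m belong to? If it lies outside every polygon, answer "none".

none

Cast a ray rightward from (65.8, 144.6). For each polygon, the edges (by vertex number in listed order) whose endpoints lie on opposite sides of y = 144.6, where each meets that height, and whether that is right or left of the point:
Outer: 3–4 at x≈111.85 (right), 5–1 at x≈168.17 (right) → 2 crossings.
South: 3–4 at x≈100.58 (right), 7–1 at x≈184.19 (right) → 2 crossings.
Mid: 1–2 at x≈93.39 (right), 2–3 at x≈92.21 (right) → 2 crossings.
All counts are even, so the point lies outside every listed polygon.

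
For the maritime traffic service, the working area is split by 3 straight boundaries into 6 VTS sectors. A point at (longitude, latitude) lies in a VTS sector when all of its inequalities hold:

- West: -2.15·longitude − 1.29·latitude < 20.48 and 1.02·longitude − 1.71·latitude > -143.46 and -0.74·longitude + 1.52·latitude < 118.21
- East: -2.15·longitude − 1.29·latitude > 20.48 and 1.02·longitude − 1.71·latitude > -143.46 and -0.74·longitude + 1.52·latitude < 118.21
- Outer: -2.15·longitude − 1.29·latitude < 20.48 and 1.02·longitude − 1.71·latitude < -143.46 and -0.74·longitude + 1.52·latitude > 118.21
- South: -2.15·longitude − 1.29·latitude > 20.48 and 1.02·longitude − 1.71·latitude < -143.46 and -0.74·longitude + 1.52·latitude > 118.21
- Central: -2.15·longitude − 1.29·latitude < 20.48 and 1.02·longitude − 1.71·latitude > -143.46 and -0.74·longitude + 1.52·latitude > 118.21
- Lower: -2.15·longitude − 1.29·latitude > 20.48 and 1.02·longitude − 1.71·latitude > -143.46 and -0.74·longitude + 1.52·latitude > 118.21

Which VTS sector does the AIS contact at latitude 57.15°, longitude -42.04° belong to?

West

-2.15·-42.04 − 1.29·57.15 = 16.662, which is < 20.48
1.02·-42.04 − 1.71·57.15 = -140.607, which is > -143.46
-0.74·-42.04 + 1.52·57.15 = 117.978, which is < 118.21
This sign pattern matches West.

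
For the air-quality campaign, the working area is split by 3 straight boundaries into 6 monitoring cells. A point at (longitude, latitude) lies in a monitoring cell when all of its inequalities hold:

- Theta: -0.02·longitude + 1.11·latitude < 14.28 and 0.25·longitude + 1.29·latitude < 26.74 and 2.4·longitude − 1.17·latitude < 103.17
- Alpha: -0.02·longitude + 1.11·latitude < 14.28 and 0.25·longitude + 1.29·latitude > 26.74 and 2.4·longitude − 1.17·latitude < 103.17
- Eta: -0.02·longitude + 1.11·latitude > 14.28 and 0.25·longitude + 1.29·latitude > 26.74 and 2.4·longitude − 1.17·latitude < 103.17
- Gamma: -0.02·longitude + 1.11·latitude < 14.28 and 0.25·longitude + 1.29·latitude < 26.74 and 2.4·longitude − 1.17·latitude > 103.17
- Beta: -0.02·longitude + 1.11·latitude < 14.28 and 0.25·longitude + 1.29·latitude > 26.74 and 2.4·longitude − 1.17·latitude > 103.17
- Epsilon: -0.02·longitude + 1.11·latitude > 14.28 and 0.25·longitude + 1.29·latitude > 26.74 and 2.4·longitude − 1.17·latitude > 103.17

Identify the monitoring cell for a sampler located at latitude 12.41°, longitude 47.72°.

Alpha

-0.02·47.72 + 1.11·12.41 = 12.821, which is < 14.28
0.25·47.72 + 1.29·12.41 = 27.939, which is > 26.74
2.4·47.72 − 1.17·12.41 = 100.008, which is < 103.17
This sign pattern matches Alpha.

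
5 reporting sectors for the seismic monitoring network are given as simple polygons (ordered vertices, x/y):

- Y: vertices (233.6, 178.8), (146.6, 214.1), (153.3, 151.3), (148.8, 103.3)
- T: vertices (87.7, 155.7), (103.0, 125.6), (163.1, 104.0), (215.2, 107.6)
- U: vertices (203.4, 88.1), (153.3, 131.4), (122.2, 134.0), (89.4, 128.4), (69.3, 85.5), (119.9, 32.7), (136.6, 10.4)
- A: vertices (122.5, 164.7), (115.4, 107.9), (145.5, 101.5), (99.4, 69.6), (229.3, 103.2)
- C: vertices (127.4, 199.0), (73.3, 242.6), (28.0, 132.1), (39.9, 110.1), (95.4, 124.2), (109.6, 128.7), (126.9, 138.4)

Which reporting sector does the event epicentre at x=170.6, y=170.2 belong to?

Cast a ray rightward from (170.6, 170.2). For each polygon, the edges (by vertex number in listed order) whose endpoints lie on opposite sides of y = 170.2, where each meets that height, and whether that is right or left of the point:
Y: 2–3 at x≈151.28 (left), 4–1 at x≈223.94 (right) → 1 crossing.
T: no edge straddles that height → 0 crossings.
U: no edge straddles that height → 0 crossings.
A: no edge straddles that height → 0 crossings.
C: 2–3 at x≈43.62 (left), 7–1 at x≈127.16 (left) → 0 crossings.
Only Y has an odd count, so the point is inside Y.

Y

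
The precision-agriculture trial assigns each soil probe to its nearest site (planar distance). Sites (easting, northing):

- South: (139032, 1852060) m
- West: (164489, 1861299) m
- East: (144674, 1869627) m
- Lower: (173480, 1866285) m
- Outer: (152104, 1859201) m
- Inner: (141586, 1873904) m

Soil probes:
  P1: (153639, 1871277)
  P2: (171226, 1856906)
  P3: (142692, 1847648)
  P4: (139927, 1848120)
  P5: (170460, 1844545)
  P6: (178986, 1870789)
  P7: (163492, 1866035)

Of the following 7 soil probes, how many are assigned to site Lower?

1

P1 → East
P2 → West
P3 → South
P4 → South
P5 → West
P6 → Lower
P7 → West
1 of the 7 goes to Lower.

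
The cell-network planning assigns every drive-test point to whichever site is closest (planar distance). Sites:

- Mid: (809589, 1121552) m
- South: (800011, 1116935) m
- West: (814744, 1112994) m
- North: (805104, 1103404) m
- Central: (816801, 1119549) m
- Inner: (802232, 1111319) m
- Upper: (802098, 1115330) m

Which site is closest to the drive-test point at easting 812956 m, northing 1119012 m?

Central

Squared distances to each site:
Mid: 17788289.000; South: 171886954.000; West: 39413268.000; North: 305263568.000; Central: 15072394.000; Inner: 174186425.000; Upper: 131453288.000.
Minimum at Central.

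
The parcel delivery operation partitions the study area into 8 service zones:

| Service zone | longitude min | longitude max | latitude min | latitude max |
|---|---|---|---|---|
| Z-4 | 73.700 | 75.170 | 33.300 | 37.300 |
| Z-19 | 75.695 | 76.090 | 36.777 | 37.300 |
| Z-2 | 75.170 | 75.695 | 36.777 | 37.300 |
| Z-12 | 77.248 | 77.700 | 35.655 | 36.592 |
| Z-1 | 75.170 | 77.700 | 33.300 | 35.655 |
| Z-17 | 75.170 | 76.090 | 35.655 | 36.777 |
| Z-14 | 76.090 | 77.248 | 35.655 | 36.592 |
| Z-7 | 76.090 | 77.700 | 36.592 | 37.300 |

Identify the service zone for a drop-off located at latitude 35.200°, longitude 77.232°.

The point has longitude = 77.232 and latitude = 35.200.
Only Z-1 satisfies 75.170 ≤ longitude ≤ 77.700 and 33.300 ≤ latitude ≤ 35.655.

Z-1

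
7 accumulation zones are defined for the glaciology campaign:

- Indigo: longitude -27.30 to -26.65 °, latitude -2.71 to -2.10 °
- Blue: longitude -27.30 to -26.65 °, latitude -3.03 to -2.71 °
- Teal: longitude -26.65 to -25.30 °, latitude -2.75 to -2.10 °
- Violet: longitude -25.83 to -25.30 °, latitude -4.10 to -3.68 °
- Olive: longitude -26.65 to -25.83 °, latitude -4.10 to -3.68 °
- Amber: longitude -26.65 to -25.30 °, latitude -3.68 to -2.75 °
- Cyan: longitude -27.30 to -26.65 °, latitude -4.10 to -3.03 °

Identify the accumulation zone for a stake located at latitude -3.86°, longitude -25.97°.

Olive

The point has longitude = -25.97 and latitude = -3.86.
Only Olive satisfies -26.65 ≤ longitude ≤ -25.83 and -4.10 ≤ latitude ≤ -3.68.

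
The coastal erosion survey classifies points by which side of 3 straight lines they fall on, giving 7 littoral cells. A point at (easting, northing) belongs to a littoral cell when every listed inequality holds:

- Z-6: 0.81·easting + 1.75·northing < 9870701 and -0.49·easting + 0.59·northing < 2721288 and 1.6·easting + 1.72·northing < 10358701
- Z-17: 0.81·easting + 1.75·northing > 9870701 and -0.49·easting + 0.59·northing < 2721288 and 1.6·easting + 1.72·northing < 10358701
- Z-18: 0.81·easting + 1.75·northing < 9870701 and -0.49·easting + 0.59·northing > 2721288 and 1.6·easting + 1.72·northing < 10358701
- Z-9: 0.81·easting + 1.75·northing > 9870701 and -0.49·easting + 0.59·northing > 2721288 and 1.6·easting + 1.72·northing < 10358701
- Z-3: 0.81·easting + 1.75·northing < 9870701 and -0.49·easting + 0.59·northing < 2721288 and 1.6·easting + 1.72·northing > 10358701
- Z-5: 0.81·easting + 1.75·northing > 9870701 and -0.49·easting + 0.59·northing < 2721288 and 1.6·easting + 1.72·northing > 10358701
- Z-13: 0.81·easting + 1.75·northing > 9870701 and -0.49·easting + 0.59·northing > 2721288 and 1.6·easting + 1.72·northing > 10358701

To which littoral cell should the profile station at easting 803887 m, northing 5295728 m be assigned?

0.81·803887 + 1.75·5295728 = 9918672.470, which is > 9870701
-0.49·803887 + 0.59·5295728 = 2730574.890, which is > 2721288
1.6·803887 + 1.72·5295728 = 10394871.360, which is > 10358701
This sign pattern matches Z-13.

Z-13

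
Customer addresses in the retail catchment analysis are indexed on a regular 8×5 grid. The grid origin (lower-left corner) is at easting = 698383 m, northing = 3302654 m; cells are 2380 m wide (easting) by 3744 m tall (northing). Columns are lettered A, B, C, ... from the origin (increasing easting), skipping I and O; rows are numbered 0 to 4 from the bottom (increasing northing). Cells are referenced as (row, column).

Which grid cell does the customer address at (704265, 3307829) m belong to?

Column index: ⌊(704265 − 698383) / 2380⌋ = ⌊2.471⌋ = 2 → column C
Row offset from origin: ⌊(3307829 − 3302654) / 3744⌋ = ⌊1.382⌋ = 1 → row 1

(1, C)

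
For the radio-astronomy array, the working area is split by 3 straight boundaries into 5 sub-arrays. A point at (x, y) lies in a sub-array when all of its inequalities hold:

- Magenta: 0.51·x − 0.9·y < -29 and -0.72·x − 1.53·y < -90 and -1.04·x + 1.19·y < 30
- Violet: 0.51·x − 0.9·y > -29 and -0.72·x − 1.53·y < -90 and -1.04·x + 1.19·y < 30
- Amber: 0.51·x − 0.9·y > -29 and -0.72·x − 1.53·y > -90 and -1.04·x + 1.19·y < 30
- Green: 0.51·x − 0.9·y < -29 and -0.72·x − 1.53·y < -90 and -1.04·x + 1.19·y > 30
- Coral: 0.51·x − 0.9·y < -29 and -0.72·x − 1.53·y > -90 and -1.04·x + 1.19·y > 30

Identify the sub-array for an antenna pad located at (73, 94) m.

0.51·73 − 0.9·94 = -47.370, which is < -29
-0.72·73 − 1.53·94 = -196.380, which is < -90
-1.04·73 + 1.19·94 = 35.940, which is > 30
This sign pattern matches Green.

Green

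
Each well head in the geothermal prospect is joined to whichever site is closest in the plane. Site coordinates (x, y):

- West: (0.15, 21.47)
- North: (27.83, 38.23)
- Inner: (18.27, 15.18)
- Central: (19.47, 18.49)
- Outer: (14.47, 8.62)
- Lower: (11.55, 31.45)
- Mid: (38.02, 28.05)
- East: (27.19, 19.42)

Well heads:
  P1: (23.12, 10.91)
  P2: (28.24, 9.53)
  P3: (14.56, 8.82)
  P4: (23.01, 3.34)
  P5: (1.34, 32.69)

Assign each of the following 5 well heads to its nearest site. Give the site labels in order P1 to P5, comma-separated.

P1 → Inner (d²=41.76)
P2 → East (d²=98.91)
P3 → Outer (d²=0.05)
P4 → Outer (d²=100.81)
P5 → Lower (d²=105.78)

Inner, East, Outer, Outer, Lower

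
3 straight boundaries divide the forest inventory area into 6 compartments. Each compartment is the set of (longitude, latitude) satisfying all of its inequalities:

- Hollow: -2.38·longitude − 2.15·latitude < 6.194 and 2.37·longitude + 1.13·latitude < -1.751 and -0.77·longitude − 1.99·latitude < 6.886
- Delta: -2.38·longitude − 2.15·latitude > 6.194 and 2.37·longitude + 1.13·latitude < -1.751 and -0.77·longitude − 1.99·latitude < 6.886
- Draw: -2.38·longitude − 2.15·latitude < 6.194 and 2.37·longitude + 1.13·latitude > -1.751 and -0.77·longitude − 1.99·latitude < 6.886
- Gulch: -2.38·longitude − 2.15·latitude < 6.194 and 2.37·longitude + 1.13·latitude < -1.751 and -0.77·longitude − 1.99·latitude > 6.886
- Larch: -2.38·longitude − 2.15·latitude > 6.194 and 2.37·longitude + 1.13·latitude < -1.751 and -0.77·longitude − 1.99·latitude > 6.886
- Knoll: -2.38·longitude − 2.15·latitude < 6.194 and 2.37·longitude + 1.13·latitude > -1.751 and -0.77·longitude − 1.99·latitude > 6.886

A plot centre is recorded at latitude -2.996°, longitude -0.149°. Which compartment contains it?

-2.38·-0.149 − 2.15·-2.996 = 6.796, which is > 6.194
2.37·-0.149 + 1.13·-2.996 = -3.739, which is < -1.751
-0.77·-0.149 − 1.99·-2.996 = 6.077, which is < 6.886
This sign pattern matches Delta.

Delta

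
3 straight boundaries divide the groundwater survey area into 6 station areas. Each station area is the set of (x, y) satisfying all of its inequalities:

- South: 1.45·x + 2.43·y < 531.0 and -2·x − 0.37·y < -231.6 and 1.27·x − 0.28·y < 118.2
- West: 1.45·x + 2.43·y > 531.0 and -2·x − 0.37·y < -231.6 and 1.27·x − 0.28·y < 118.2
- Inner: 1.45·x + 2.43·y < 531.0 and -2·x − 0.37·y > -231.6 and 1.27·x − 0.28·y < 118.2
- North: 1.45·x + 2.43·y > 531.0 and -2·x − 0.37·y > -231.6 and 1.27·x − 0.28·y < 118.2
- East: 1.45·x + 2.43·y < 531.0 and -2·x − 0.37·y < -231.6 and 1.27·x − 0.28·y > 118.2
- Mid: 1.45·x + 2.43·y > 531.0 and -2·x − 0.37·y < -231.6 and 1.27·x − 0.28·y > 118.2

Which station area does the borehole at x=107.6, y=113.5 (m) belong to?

South

1.45·107.6 + 2.43·113.5 = 431.825, which is < 531.0
-2·107.6 − 0.37·113.5 = -257.195, which is < -231.6
1.27·107.6 − 0.28·113.5 = 104.872, which is < 118.2
This sign pattern matches South.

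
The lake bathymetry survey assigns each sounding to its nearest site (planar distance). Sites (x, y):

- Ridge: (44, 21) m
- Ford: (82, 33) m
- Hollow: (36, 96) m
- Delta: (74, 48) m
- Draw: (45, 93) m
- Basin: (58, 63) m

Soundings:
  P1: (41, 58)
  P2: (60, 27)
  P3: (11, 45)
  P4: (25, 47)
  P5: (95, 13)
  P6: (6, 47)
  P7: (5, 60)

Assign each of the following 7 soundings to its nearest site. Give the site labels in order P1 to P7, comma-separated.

Basin, Ridge, Ridge, Ridge, Ford, Ridge, Hollow

P1 → Basin (d²=314.00)
P2 → Ridge (d²=292.00)
P3 → Ridge (d²=1665.00)
P4 → Ridge (d²=1037.00)
P5 → Ford (d²=569.00)
P6 → Ridge (d²=2120.00)
P7 → Hollow (d²=2257.00)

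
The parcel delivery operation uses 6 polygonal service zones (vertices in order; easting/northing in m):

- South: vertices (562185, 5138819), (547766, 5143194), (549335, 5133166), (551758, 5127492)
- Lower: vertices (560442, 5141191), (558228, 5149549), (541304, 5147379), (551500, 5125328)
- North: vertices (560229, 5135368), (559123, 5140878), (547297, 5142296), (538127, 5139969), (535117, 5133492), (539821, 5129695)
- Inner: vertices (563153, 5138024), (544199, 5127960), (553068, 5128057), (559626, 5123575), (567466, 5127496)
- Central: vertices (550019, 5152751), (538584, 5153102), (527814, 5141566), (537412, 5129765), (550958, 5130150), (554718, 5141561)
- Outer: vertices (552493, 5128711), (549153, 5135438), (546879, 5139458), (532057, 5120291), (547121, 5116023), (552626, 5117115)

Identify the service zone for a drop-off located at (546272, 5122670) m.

Outer

Cast a ray rightward from (546272, 5122670). For each polygon, the edges (by vertex number in listed order) whose endpoints lie on opposite sides of northing = 5122670, where each meets that height, and whether that is right or left of the point:
South: no edge straddles that height → 0 crossings.
Lower: no edge straddles that height → 0 crossings.
North: no edge straddles that height → 0 crossings.
Inner: no edge straddles that height → 0 crossings.
Central: no edge straddles that height → 0 crossings.
Outer: 3–4 at easting≈533896.7 (left), 6–1 at easting≈552562.3 (right) → 1 crossing.
Only Outer has an odd count, so the point is inside Outer.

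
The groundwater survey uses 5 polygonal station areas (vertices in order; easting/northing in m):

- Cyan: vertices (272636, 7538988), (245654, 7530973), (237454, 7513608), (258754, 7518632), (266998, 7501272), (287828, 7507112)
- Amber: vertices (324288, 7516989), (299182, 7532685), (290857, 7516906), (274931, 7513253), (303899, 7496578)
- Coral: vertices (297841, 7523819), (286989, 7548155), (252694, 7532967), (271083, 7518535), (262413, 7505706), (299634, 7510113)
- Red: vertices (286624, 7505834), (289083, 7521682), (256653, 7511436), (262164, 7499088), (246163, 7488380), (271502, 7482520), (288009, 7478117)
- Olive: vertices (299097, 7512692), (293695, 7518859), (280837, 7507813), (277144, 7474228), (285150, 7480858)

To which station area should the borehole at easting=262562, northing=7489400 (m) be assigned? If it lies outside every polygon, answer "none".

Cast a ray rightward from (262562, 7489400). For each polygon, the edges (by vertex number in listed order) whose endpoints lie on opposite sides of northing = 7489400, where each meets that height, and whether that is right or left of the point:
Cyan: no edge straddles that height → 0 crossings.
Amber: no edge straddles that height → 0 crossings.
Coral: no edge straddles that height → 0 crossings.
Red: 4–5 at easting≈247687.2 (left), 7–1 at easting≈287445.2 (right) → 1 crossing.
Olive: 3–4 at easting≈278812.3 (right), 5–1 at easting≈288892.4 (right) → 2 crossings.
Only Red has an odd count, so the point is inside Red.

Red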